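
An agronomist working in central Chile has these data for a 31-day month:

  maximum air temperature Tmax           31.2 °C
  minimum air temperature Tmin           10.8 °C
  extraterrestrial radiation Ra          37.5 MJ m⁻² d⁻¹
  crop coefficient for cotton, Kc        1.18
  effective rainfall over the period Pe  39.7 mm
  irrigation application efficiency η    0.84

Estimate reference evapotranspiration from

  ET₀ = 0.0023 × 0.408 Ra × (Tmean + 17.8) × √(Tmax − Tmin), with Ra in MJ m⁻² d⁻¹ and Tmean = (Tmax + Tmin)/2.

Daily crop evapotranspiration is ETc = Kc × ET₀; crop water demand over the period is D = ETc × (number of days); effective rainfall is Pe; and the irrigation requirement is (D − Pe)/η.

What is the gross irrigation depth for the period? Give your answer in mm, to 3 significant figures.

221 mm

Tmean = (31.2 + 10.8)/2 = 21.00 °C
0.408 Ra = 0.408 × 37.5 = 15.3000 mm/d equivalent
ET₀ = 0.0023 × 15.3000 × (21.00 + 17.8) × √20.4 = 0.0023 × 15.3000 × 38.80 × 4.5166 = 6.1668 mm/d
ETc = Kc × ET₀ = 1.18 × 6.1668 = 7.2768 mm/d
Crop demand D = ETc × 31 d = 7.2768 × 31 = 225.581 mm
D − Pe = 225.581 − 39.7 = 185.881 mm
Gross irrigation = 185.881 / 0.84 = 221.287 mm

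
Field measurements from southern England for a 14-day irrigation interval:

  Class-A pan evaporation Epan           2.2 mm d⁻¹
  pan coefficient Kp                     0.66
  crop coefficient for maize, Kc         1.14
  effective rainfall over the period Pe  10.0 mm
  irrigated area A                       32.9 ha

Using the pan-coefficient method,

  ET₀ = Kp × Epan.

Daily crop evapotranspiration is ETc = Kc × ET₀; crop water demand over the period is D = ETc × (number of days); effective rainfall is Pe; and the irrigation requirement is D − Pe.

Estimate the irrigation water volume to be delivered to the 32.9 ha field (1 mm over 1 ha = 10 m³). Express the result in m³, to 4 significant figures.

ET₀ = 0.66 × 2.2 = 1.4520 mm/d
ETc = Kc × ET₀ = 1.14 × 1.4520 = 1.6553 mm/d
Crop demand D = ETc × 14 d = 1.6553 × 14 = 23.174 mm
D − Pe = 23.174 − 10.0 = 13.174 mm
Volume = 13.174 mm × 32.9 ha × 10 = 4334.2 m³

4334 m³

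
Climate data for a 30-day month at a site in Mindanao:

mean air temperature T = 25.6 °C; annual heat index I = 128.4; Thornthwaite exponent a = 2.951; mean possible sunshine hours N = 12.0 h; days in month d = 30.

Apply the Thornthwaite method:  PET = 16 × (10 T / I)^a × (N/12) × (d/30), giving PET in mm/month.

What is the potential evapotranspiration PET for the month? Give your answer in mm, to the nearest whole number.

10T/I = 10 × 25.6 / 128.4 = 1.9938
(10T/I)^a = 1.9938^2.951 = 7.6623
Uncorrected PET = 16 × 7.6623 = 122.597 mm
Correction = (N/12)(d/30) = (12.0/12)(30/30) = 1.0000
PET = 122.597 × 1.0000 = 122.597 mm/month

123 mm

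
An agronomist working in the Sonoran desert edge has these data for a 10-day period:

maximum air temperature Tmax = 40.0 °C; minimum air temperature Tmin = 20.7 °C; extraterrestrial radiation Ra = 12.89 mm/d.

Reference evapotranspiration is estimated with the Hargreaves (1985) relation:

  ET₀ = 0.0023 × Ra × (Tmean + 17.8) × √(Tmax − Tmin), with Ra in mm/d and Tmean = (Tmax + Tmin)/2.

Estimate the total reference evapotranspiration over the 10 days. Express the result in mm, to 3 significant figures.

62.7 mm

Tmean = (40.0 + 20.7)/2 = 30.35 °C
ET₀ = 0.0023 × 12.89 × (30.35 + 17.8) × √19.3 = 0.0023 × 12.89 × 48.15 × 4.3932 = 6.2713 mm/d
Over 10 days: 6.2713 × 10 = 62.713 mm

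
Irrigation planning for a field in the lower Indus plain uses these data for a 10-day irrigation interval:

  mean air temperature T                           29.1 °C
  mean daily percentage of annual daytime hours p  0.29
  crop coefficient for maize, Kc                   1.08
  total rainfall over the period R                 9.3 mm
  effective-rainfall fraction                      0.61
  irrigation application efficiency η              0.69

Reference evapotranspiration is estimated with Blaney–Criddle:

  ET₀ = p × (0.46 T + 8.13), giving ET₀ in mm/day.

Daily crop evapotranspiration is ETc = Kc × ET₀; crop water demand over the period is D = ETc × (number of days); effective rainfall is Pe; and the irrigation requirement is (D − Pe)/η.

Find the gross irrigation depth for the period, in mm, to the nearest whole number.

89 mm

ET₀ = 0.29 × (0.46 × 29.1 + 8.13) = 0.29 × 21.516 = 6.2396 mm/d
ETc = Kc × ET₀ = 1.08 × 6.2396 = 6.7388 mm/d
Crop demand D = ETc × 10 d = 6.7388 × 10 = 67.388 mm
Pe = 0.61 × 9.3 = 5.673 mm
D − Pe = 67.388 − 5.673 = 61.715 mm
Gross irrigation = 61.715 / 0.69 = 89.442 mm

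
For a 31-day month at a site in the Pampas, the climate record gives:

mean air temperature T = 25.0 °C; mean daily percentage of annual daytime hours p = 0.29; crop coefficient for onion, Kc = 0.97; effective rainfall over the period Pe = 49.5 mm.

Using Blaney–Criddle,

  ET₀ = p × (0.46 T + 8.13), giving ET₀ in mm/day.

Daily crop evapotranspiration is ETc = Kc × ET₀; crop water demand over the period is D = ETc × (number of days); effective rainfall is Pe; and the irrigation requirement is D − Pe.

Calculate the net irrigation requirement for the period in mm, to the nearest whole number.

122 mm

ET₀ = 0.29 × (0.46 × 25.0 + 8.13) = 0.29 × 19.630 = 5.6927 mm/d
ETc = Kc × ET₀ = 0.97 × 5.6927 = 5.5219 mm/d
Crop demand D = ETc × 31 d = 5.5219 × 31 = 171.179 mm
D − Pe = 171.179 − 49.5 = 121.679 mm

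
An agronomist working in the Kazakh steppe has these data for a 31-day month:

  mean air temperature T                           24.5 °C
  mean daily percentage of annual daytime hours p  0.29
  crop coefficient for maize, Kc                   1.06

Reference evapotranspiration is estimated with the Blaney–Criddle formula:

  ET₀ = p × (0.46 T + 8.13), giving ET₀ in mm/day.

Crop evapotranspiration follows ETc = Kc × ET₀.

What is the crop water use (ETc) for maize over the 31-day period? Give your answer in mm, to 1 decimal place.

184.9 mm

ET₀ = 0.29 × (0.46 × 24.5 + 8.13) = 0.29 × 19.400 = 5.6260 mm/d
ETc = Kc × ET₀ = 1.06 × 5.6260 = 5.9636 mm/d
Over 31 days: 5.9636 × 31 = 184.872 mm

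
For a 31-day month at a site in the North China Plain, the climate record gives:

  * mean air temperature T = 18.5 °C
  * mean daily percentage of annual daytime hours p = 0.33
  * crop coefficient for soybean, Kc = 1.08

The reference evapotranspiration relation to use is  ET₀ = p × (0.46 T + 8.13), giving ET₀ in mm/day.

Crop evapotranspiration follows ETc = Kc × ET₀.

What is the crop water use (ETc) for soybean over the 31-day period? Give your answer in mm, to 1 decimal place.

ET₀ = 0.33 × (0.46 × 18.5 + 8.13) = 0.33 × 16.640 = 5.4912 mm/d
ETc = Kc × ET₀ = 1.08 × 5.4912 = 5.9305 mm/d
Over 31 days: 5.9305 × 31 = 183.846 mm

183.8 mm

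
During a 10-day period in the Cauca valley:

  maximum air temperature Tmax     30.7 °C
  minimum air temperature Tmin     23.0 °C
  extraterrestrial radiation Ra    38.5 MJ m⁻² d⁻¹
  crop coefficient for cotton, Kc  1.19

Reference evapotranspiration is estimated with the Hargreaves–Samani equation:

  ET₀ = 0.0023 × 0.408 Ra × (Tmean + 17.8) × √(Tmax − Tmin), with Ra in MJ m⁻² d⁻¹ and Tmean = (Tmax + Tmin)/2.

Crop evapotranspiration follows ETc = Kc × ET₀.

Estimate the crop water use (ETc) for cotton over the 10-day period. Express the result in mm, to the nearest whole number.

53 mm

Tmean = (30.7 + 23.0)/2 = 26.85 °C
0.408 Ra = 0.408 × 38.5 = 15.7080 mm/d equivalent
ET₀ = 0.0023 × 15.7080 × (26.85 + 17.8) × √7.7 = 0.0023 × 15.7080 × 44.65 × 2.7749 = 4.4763 mm/d
ETc = Kc × ET₀ = 1.19 × 4.4763 = 5.3268 mm/d
Over 10 days: 5.3268 × 10 = 53.268 mm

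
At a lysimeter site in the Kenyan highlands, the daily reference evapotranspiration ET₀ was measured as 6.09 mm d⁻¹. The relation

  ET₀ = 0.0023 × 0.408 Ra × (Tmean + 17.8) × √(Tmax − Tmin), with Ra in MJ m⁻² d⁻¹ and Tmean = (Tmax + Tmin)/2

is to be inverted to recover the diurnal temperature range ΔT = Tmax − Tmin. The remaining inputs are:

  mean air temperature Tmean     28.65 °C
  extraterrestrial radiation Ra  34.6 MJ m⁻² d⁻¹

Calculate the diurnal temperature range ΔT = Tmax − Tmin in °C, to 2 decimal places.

√ΔT = ET₀ / [0.0023 × 0.408 × Ra × (Tmean+17.8)] = 6.09 / (0.0023 × 14.1168 × 46.45) = 4.0380
ΔT = 4.0380² = 16.305 °C

16.31 °C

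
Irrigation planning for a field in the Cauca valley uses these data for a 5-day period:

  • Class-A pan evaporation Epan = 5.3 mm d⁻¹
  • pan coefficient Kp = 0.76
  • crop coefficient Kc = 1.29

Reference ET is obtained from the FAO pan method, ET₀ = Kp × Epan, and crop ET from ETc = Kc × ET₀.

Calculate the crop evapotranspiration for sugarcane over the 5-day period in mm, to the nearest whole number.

ET₀ = 0.76 × 5.3 = 4.0280 mm/d
ETc = Kc × ET₀ = 1.29 × 4.0280 = 5.1961 mm/d
Over 5 days: 5.1961 × 5 = 25.981 mm

26 mm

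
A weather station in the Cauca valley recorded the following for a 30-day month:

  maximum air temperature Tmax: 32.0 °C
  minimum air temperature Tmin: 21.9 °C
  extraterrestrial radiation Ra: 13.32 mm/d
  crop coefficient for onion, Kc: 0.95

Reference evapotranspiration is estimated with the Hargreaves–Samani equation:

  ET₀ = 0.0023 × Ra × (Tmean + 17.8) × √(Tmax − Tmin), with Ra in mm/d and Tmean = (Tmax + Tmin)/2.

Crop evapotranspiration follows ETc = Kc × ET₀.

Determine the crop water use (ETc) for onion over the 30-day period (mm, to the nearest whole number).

124 mm

Tmean = (32.0 + 21.9)/2 = 26.95 °C
ET₀ = 0.0023 × 13.32 × (26.95 + 17.8) × √10.1 = 0.0023 × 13.32 × 44.75 × 3.1780 = 4.3569 mm/d
ETc = Kc × ET₀ = 0.95 × 4.3569 = 4.1391 mm/d
Over 30 days: 4.1391 × 30 = 124.173 mm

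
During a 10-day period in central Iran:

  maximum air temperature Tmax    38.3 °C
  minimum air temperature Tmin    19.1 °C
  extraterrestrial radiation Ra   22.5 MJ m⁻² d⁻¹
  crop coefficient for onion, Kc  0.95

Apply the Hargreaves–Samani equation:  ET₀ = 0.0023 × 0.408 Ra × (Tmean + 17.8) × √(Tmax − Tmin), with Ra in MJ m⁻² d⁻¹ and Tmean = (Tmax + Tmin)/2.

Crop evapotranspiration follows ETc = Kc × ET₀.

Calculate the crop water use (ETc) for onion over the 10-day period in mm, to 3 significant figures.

40.9 mm

Tmean = (38.3 + 19.1)/2 = 28.70 °C
0.408 Ra = 0.408 × 22.5 = 9.1800 mm/d equivalent
ET₀ = 0.0023 × 9.1800 × (28.70 + 17.8) × √19.2 = 0.0023 × 9.1800 × 46.50 × 4.3818 = 4.3021 mm/d
ETc = Kc × ET₀ = 0.95 × 4.3021 = 4.0870 mm/d
Over 10 days: 4.0870 × 10 = 40.870 mm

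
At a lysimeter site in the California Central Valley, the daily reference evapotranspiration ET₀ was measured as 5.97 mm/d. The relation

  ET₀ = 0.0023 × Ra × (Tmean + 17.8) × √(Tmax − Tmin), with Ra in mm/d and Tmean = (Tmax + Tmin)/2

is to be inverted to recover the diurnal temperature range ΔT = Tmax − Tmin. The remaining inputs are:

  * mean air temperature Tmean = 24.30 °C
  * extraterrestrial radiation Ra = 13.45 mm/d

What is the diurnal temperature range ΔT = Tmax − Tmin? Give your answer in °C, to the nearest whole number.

21 °C

√ΔT = ET₀ / [0.0023 × Ra × (Tmean+17.8)] = 5.97 / (0.0023 × 13.45 × 42.10) = 4.5840
ΔT = 4.5840² = 21.013 °C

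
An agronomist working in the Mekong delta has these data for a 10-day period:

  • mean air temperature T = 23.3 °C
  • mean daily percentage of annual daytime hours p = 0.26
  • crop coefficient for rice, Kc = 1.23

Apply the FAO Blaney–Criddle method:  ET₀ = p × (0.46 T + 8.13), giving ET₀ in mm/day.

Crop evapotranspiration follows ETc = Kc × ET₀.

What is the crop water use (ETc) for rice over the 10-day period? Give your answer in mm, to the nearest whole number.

ET₀ = 0.26 × (0.46 × 23.3 + 8.13) = 0.26 × 18.848 = 4.9005 mm/d
ETc = Kc × ET₀ = 1.23 × 4.9005 = 6.0276 mm/d
Over 10 days: 6.0276 × 10 = 60.276 mm

60 mm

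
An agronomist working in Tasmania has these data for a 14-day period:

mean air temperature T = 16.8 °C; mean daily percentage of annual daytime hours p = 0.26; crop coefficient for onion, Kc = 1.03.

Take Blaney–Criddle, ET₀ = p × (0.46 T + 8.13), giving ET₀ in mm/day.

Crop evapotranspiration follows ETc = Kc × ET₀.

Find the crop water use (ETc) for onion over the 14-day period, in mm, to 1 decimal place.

59.5 mm

ET₀ = 0.26 × (0.46 × 16.8 + 8.13) = 0.26 × 15.858 = 4.1231 mm/d
ETc = Kc × ET₀ = 1.03 × 4.1231 = 4.2468 mm/d
Over 14 days: 4.2468 × 14 = 59.455 mm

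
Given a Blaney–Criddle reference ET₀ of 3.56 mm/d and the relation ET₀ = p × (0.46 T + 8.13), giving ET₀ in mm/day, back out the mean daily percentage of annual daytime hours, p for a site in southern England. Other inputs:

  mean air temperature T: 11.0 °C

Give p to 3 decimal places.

p = ET₀ / (0.46 T + 8.13) = 3.56 / (0.46 × 11.0 + 8.13) = 3.56 / 13.190 = 0.2699

0.270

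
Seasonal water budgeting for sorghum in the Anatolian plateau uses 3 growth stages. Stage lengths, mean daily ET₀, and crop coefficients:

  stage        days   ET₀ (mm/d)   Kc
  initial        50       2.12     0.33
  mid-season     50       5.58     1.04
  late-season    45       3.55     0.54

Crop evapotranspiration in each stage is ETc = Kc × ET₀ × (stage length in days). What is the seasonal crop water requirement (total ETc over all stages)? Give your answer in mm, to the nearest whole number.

411 mm

initial: 0.33 × 2.12 × 50 = 34.98 mm
mid-season: 1.04 × 5.58 × 50 = 290.16 mm
late-season: 0.54 × 3.55 × 45 = 86.27 mm
Seasonal total = 411.41 mm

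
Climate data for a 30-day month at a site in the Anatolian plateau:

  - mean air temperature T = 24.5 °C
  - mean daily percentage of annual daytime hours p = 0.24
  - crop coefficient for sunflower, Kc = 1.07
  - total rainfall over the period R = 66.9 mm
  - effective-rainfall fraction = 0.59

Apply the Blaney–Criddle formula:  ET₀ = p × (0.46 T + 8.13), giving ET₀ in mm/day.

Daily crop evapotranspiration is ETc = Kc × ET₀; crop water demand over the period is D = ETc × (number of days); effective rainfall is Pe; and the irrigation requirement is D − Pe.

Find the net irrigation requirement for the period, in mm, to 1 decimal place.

110.0 mm

ET₀ = 0.24 × (0.46 × 24.5 + 8.13) = 0.24 × 19.400 = 4.6560 mm/d
ETc = Kc × ET₀ = 1.07 × 4.6560 = 4.9819 mm/d
Crop demand D = ETc × 30 d = 4.9819 × 30 = 149.457 mm
Pe = 0.59 × 66.9 = 39.471 mm
D − Pe = 149.457 − 39.471 = 109.986 mm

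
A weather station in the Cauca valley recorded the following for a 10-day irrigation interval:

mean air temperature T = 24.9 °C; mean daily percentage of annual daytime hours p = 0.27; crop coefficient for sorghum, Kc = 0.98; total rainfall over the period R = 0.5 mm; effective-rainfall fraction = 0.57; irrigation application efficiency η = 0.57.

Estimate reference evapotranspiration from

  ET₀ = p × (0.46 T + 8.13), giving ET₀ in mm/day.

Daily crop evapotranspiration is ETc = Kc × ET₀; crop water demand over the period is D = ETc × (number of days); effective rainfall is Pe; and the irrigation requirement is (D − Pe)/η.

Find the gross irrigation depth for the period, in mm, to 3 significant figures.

ET₀ = 0.27 × (0.46 × 24.9 + 8.13) = 0.27 × 19.584 = 5.2877 mm/d
ETc = Kc × ET₀ = 0.98 × 5.2877 = 5.1819 mm/d
Crop demand D = ETc × 10 d = 5.1819 × 10 = 51.819 mm
Pe = 0.57 × 0.5 = 0.285 mm
D − Pe = 51.819 − 0.285 = 51.534 mm
Gross irrigation = 51.534 / 0.57 = 90.411 mm

90.4 mm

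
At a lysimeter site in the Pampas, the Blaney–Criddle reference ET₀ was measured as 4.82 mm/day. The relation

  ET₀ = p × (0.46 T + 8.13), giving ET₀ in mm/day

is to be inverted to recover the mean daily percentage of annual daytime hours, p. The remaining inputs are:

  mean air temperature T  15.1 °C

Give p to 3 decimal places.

p = ET₀ / (0.46 T + 8.13) = 4.82 / (0.46 × 15.1 + 8.13) = 4.82 / 15.076 = 0.3197

0.320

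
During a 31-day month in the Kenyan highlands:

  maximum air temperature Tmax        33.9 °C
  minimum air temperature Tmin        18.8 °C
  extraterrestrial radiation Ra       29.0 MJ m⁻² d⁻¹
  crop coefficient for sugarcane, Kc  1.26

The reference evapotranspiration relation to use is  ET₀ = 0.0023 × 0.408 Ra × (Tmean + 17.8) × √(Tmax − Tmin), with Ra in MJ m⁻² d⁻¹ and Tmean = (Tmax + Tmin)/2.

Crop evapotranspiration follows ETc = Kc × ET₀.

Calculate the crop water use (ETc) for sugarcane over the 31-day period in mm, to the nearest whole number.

Tmean = (33.9 + 18.8)/2 = 26.35 °C
0.408 Ra = 0.408 × 29.0 = 11.8320 mm/d equivalent
ET₀ = 0.0023 × 11.8320 × (26.35 + 17.8) × √15.1 = 0.0023 × 11.8320 × 44.15 × 3.8859 = 4.6688 mm/d
ETc = Kc × ET₀ = 1.26 × 4.6688 = 5.8827 mm/d
Over 31 days: 5.8827 × 31 = 182.364 mm

182 mm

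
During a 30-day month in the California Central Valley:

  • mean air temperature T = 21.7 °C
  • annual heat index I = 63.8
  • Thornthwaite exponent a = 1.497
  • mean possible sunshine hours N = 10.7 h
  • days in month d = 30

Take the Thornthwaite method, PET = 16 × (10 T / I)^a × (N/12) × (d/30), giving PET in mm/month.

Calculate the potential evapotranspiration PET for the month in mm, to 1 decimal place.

89.2 mm

10T/I = 10 × 21.7 / 63.8 = 3.4013
(10T/I)^a = 3.4013^1.497 = 6.2499
Uncorrected PET = 16 × 6.2499 = 99.998 mm
Correction = (N/12)(d/30) = (10.7/12)(30/30) = 0.8917
PET = 99.998 × 0.8917 = 89.168 mm/month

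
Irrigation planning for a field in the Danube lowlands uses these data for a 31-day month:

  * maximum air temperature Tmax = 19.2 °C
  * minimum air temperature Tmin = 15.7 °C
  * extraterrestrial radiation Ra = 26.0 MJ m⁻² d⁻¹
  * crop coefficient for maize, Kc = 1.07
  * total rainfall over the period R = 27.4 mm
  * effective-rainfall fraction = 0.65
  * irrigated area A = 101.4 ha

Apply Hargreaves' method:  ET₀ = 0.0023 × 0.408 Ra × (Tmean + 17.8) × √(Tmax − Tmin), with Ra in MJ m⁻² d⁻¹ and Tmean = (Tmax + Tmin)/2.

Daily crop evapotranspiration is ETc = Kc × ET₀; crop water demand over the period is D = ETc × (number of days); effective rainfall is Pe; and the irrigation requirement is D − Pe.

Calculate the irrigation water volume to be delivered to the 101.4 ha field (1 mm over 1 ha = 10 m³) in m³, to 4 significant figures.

36060 m³

Tmean = (19.2 + 15.7)/2 = 17.45 °C
0.408 Ra = 0.408 × 26.0 = 10.6080 mm/d equivalent
ET₀ = 0.0023 × 10.6080 × (17.45 + 17.8) × √3.5 = 0.0023 × 10.6080 × 35.25 × 1.8708 = 1.6090 mm/d
ETc = Kc × ET₀ = 1.07 × 1.6090 = 1.7216 mm/d
Crop demand D = ETc × 31 d = 1.7216 × 31 = 53.370 mm
Pe = 0.65 × 27.4 = 17.810 mm
D − Pe = 53.370 − 17.810 = 35.560 mm
Volume = 35.560 mm × 101.4 ha × 10 = 36057.8 m³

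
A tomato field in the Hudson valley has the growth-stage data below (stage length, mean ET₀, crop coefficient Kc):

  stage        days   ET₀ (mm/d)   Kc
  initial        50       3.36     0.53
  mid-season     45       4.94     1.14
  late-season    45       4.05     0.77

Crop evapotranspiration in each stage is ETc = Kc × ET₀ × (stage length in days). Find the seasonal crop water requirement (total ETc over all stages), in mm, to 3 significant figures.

483 mm

initial: 0.53 × 3.36 × 50 = 89.04 mm
mid-season: 1.14 × 4.94 × 45 = 253.42 mm
late-season: 0.77 × 4.05 × 45 = 140.33 mm
Seasonal total = 482.79 mm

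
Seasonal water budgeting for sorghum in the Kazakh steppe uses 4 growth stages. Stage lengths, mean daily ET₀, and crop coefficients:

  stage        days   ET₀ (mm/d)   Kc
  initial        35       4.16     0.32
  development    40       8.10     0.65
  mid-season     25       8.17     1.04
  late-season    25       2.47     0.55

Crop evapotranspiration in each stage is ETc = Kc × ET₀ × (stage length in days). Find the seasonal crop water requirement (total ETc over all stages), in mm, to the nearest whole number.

504 mm

initial: 0.32 × 4.16 × 35 = 46.59 mm
development: 0.65 × 8.10 × 40 = 210.60 mm
mid-season: 1.04 × 8.17 × 25 = 212.42 mm
late-season: 0.55 × 2.47 × 25 = 33.96 mm
Seasonal total = 503.57 mm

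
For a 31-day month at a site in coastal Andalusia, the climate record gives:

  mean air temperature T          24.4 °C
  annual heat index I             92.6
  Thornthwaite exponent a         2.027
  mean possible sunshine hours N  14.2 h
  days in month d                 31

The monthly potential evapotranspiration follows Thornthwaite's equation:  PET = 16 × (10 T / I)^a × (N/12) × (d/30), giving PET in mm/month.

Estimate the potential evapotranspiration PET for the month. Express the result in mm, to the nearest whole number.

139 mm

10T/I = 10 × 24.4 / 92.6 = 2.6350
(10T/I)^a = 2.6350^2.027 = 7.1273
Uncorrected PET = 16 × 7.1273 = 114.037 mm
Correction = (N/12)(d/30) = (14.2/12)(31/30) = 1.2228
PET = 114.037 × 1.2228 = 139.444 mm/month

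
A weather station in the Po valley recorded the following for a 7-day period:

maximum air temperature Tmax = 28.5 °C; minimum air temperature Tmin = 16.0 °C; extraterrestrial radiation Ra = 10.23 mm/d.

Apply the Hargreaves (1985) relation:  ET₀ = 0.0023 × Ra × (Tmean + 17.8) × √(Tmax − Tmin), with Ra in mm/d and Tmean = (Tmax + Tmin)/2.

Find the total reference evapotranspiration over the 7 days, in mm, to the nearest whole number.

23 mm

Tmean = (28.5 + 16.0)/2 = 22.25 °C
ET₀ = 0.0023 × 10.23 × (22.25 + 17.8) × √12.5 = 0.0023 × 10.23 × 40.05 × 3.5355 = 3.3316 mm/d
Over 7 days: 3.3316 × 7 = 23.321 mm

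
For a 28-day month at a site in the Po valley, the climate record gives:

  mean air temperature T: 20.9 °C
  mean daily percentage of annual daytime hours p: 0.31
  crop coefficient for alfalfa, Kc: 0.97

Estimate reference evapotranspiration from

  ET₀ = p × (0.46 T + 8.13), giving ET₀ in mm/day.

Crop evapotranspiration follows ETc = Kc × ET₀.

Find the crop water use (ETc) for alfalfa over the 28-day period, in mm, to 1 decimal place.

149.4 mm

ET₀ = 0.31 × (0.46 × 20.9 + 8.13) = 0.31 × 17.744 = 5.5006 mm/d
ETc = Kc × ET₀ = 0.97 × 5.5006 = 5.3356 mm/d
Over 28 days: 5.3356 × 28 = 149.397 mm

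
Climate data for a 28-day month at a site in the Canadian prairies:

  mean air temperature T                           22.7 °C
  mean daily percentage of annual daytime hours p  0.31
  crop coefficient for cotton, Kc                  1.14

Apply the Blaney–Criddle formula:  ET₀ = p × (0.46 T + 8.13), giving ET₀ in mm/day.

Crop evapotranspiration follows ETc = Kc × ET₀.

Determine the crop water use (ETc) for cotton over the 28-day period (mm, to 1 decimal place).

ET₀ = 0.31 × (0.46 × 22.7 + 8.13) = 0.31 × 18.572 = 5.7573 mm/d
ETc = Kc × ET₀ = 1.14 × 5.7573 = 6.5633 mm/d
Over 28 days: 6.5633 × 28 = 183.772 mm

183.8 mm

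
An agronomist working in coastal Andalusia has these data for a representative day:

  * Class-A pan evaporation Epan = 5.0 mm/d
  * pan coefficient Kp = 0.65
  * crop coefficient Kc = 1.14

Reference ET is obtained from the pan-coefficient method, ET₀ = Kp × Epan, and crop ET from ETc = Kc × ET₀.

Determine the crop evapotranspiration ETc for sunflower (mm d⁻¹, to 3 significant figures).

ET₀ = 0.65 × 5.0 = 3.2500 mm/d
ETc = Kc × ET₀ = 1.14 × 3.2500 = 3.7050 mm/d

3.71 mm d⁻¹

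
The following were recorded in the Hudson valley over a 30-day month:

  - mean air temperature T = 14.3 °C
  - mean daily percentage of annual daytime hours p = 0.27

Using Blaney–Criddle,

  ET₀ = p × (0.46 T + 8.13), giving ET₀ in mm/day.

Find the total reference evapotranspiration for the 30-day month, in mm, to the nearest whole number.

ET₀ = 0.27 × (0.46 × 14.3 + 8.13) = 0.27 × 14.708 = 3.9712 mm/d
Monthly total = 3.9712 × 30 = 119.136 mm

119 mm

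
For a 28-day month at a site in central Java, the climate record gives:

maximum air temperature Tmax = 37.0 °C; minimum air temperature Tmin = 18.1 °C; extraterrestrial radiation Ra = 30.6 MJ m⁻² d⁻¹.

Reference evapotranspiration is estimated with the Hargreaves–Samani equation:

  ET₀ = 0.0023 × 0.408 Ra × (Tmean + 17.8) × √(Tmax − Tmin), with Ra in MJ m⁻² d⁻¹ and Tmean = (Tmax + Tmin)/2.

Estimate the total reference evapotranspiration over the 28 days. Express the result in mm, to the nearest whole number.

Tmean = (37.0 + 18.1)/2 = 27.55 °C
0.408 Ra = 0.408 × 30.6 = 12.4848 mm/d equivalent
ET₀ = 0.0023 × 12.4848 × (27.55 + 17.8) × √18.9 = 0.0023 × 12.4848 × 45.35 × 4.3474 = 5.6613 mm/d
Over 28 days: 5.6613 × 28 = 158.516 mm

159 mm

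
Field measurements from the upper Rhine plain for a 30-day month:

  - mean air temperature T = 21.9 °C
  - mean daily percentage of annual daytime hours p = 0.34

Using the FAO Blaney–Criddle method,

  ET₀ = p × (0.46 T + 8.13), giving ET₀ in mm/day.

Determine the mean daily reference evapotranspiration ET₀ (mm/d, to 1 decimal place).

6.2 mm/d

ET₀ = 0.34 × (0.46 × 21.9 + 8.13) = 0.34 × 18.204 = 6.1894 mm/d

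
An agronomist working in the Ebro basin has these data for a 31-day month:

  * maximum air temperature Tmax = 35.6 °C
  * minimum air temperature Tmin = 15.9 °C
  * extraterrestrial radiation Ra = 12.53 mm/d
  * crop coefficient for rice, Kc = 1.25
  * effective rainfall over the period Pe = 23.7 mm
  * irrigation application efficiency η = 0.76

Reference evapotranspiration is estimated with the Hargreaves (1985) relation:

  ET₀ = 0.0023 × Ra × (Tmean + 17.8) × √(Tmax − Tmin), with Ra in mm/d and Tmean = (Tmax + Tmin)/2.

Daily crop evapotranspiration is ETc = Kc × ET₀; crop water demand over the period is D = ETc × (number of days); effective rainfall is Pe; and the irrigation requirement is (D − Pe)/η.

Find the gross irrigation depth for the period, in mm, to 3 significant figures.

Tmean = (35.6 + 15.9)/2 = 25.75 °C
ET₀ = 0.0023 × 12.53 × (25.75 + 17.8) × √19.7 = 0.0023 × 12.53 × 43.55 × 4.4385 = 5.5706 mm/d
ETc = Kc × ET₀ = 1.25 × 5.5706 = 6.9633 mm/d
Crop demand D = ETc × 31 d = 6.9633 × 31 = 215.862 mm
D − Pe = 215.862 − 23.7 = 192.162 mm
Gross irrigation = 192.162 / 0.76 = 252.845 mm

253 mm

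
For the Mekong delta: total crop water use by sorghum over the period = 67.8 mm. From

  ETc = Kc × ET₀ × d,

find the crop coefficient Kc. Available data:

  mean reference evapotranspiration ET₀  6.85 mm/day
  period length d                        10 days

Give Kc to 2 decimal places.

0.99

ETc = Kc × ET₀ × d  ⇒  Kc = ETc / (ET₀ × d)
Kc = 67.8 / (6.85 × 10) = 67.8 / 68.50 = 0.9898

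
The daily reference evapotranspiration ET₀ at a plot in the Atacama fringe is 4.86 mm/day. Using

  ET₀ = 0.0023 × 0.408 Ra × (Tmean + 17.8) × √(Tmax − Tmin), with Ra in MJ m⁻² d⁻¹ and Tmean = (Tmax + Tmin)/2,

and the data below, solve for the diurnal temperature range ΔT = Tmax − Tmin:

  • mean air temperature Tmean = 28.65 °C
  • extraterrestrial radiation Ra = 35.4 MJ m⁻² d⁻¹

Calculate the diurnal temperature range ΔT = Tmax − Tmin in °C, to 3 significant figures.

√ΔT = ET₀ / [0.0023 × 0.408 × Ra × (Tmean+17.8)] = 4.86 / (0.0023 × 14.4432 × 46.45) = 3.1496
ΔT = 3.1496² = 9.920 °C

9.92 °C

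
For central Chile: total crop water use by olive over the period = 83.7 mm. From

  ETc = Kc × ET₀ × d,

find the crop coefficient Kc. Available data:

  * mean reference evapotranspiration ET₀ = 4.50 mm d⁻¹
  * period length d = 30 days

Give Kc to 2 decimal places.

ETc = Kc × ET₀ × d  ⇒  Kc = ETc / (ET₀ × d)
Kc = 83.7 / (4.50 × 30) = 83.7 / 135.00 = 0.6200

0.62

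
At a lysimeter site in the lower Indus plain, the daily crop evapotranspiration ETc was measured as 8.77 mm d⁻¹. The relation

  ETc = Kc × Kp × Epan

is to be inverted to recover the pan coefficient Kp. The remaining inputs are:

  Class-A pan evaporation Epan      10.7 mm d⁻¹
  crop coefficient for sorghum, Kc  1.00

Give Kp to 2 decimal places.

0.82

ETc = Kc × Kp × Epan  ⇒  Kp = ETc / (Kc × Epan)
Kp = 8.77 / (1.00 × 10.7) = 8.77 / 10.700 = 0.8196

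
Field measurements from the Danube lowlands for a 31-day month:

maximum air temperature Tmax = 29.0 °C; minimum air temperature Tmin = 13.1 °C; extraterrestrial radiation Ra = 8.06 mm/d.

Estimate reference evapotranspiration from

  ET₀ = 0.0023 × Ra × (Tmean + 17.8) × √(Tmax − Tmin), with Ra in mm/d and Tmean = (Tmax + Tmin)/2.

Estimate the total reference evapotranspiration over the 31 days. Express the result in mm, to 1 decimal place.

89.0 mm

Tmean = (29.0 + 13.1)/2 = 21.05 °C
ET₀ = 0.0023 × 8.06 × (21.05 + 17.8) × √15.9 = 0.0023 × 8.06 × 38.85 × 3.9875 = 2.8718 mm/d
Over 31 days: 2.8718 × 31 = 89.026 mm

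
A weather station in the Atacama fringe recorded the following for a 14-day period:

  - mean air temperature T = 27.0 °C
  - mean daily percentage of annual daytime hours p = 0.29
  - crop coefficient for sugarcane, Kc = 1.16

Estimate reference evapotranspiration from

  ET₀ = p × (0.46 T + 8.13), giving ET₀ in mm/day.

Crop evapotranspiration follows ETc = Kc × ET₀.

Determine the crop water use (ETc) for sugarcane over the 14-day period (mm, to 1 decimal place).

96.8 mm

ET₀ = 0.29 × (0.46 × 27.0 + 8.13) = 0.29 × 20.550 = 5.9595 mm/d
ETc = Kc × ET₀ = 1.16 × 5.9595 = 6.9130 mm/d
Over 14 days: 6.9130 × 14 = 96.782 mm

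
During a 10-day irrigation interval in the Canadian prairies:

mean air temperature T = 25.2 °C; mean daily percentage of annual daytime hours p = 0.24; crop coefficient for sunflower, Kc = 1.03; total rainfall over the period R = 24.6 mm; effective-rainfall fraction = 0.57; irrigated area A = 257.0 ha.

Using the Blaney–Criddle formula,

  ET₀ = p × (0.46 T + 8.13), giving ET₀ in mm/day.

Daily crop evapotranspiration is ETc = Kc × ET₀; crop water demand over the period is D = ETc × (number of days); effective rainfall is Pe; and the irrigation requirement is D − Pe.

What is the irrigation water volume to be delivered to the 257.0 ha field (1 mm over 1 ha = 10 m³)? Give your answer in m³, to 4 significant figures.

ET₀ = 0.24 × (0.46 × 25.2 + 8.13) = 0.24 × 19.722 = 4.7333 mm/d
ETc = Kc × ET₀ = 1.03 × 4.7333 = 4.8753 mm/d
Crop demand D = ETc × 10 d = 4.8753 × 10 = 48.753 mm
Pe = 0.57 × 24.6 = 14.022 mm
D − Pe = 48.753 − 14.022 = 34.731 mm
Volume = 34.731 mm × 257.0 ha × 10 = 89258.7 m³

89260 m³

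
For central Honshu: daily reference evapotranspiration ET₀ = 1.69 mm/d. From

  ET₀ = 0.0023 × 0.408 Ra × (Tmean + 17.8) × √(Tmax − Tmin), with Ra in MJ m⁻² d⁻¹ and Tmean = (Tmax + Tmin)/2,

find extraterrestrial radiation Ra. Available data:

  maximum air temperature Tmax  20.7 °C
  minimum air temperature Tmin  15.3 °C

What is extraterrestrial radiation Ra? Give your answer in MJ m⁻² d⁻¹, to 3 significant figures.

21.6 MJ m⁻² d⁻¹

Tmean = (20.7+15.3)/2 = 18.00 °C; ΔT = 5.4
Ra = ET₀ / [0.0023 × 0.408 × (Tmean+17.8) × √ΔT]
   = 1.69 / (0.0023 × 0.408 × 35.80 × 2.3238) = 21.648 MJ m⁻² d⁻¹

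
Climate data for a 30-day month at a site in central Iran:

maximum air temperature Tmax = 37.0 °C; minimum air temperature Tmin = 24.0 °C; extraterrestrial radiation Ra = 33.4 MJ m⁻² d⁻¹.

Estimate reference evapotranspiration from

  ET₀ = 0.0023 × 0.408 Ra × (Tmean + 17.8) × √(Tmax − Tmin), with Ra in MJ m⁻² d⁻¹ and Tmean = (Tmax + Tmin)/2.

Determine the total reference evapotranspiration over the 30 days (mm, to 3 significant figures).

Tmean = (37.0 + 24.0)/2 = 30.50 °C
0.408 Ra = 0.408 × 33.4 = 13.6272 mm/d equivalent
ET₀ = 0.0023 × 13.6272 × (30.50 + 17.8) × √13.0 = 0.0023 × 13.6272 × 48.30 × 3.6056 = 5.4583 mm/d
Over 30 days: 5.4583 × 30 = 163.749 mm

164 mm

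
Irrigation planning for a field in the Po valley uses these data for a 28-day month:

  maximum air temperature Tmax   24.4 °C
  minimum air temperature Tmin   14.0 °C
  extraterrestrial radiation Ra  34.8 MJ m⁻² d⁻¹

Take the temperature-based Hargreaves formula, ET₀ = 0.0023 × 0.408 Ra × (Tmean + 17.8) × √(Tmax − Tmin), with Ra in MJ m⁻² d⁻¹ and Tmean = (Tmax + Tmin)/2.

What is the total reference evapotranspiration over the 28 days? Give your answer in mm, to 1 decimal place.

109.1 mm

Tmean = (24.4 + 14.0)/2 = 19.20 °C
0.408 Ra = 0.408 × 34.8 = 14.1984 mm/d equivalent
ET₀ = 0.0023 × 14.1984 × (19.20 + 17.8) × √10.4 = 0.0023 × 14.1984 × 37.00 × 3.2249 = 3.8966 mm/d
Over 28 days: 3.8966 × 28 = 109.105 mm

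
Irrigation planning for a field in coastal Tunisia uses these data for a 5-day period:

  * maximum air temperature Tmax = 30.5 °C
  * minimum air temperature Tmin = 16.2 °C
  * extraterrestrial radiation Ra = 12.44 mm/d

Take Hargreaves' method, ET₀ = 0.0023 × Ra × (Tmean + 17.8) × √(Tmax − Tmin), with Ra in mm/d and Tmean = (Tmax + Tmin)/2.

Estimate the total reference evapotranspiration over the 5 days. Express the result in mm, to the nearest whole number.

22 mm

Tmean = (30.5 + 16.2)/2 = 23.35 °C
ET₀ = 0.0023 × 12.44 × (23.35 + 17.8) × √14.3 = 0.0023 × 12.44 × 41.15 × 3.7815 = 4.4523 mm/d
Over 5 days: 4.4523 × 5 = 22.262 mm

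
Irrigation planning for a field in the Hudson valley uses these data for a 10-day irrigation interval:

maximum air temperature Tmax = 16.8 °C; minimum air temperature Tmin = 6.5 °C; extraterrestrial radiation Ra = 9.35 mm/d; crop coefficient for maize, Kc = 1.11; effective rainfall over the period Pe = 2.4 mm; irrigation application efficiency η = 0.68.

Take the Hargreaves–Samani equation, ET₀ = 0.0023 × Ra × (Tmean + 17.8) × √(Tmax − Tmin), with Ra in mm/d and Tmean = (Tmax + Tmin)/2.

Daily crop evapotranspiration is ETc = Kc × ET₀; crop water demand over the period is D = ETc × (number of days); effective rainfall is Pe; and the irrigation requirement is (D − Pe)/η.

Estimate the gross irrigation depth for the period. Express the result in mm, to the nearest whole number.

Tmean = (16.8 + 6.5)/2 = 11.65 °C
ET₀ = 0.0023 × 9.35 × (11.65 + 17.8) × √10.3 = 0.0023 × 9.35 × 29.45 × 3.2094 = 2.0326 mm/d
ETc = Kc × ET₀ = 1.11 × 2.0326 = 2.2562 mm/d
Crop demand D = ETc × 10 d = 2.2562 × 10 = 22.562 mm
D − Pe = 22.562 − 2.4 = 20.162 mm
Gross irrigation = 20.162 / 0.68 = 29.650 mm

30 mm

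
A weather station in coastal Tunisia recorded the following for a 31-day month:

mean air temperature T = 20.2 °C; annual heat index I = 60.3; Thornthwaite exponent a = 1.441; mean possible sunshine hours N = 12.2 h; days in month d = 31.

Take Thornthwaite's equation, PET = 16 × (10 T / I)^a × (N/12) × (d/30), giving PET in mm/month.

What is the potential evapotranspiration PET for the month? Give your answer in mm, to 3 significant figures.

96.0 mm

10T/I = 10 × 20.2 / 60.3 = 3.3499
(10T/I)^a = 3.3499^1.441 = 5.7091
Uncorrected PET = 16 × 5.7091 = 91.346 mm
Correction = (N/12)(d/30) = (12.2/12)(31/30) = 1.0506
PET = 91.346 × 1.0506 = 95.968 mm/month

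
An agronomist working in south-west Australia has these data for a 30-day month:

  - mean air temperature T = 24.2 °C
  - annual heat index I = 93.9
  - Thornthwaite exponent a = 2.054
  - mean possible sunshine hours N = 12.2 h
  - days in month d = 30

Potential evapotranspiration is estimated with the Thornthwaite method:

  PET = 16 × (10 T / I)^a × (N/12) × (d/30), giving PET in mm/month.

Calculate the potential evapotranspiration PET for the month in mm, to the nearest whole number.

114 mm

10T/I = 10 × 24.2 / 93.9 = 2.5772
(10T/I)^a = 2.5772^2.054 = 6.9903
Uncorrected PET = 16 × 6.9903 = 111.845 mm
Correction = (N/12)(d/30) = (12.2/12)(30/30) = 1.0167
PET = 111.845 × 1.0167 = 113.713 mm/month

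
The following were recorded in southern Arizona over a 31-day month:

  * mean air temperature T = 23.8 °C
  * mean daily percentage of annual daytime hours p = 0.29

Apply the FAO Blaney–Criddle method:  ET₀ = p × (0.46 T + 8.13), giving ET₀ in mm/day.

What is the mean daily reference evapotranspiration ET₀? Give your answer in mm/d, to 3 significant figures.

5.53 mm/d

ET₀ = 0.29 × (0.46 × 23.8 + 8.13) = 0.29 × 19.078 = 5.5326 mm/d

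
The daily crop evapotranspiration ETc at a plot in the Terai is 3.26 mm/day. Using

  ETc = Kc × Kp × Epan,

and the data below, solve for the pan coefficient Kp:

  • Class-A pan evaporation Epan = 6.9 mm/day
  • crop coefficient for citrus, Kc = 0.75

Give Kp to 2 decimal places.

0.63

ETc = Kc × Kp × Epan  ⇒  Kp = ETc / (Kc × Epan)
Kp = 3.26 / (0.75 × 6.9) = 3.26 / 5.175 = 0.6300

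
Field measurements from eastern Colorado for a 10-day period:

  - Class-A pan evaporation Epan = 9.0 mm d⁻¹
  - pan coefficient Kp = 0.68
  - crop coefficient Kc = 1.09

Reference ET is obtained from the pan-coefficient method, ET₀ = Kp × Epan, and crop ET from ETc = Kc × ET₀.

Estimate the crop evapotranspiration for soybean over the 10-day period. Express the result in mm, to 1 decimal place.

66.7 mm

ET₀ = 0.68 × 9.0 = 6.1200 mm/d
ETc = Kc × ET₀ = 1.09 × 6.1200 = 6.6708 mm/d
Over 10 days: 6.6708 × 10 = 66.708 mm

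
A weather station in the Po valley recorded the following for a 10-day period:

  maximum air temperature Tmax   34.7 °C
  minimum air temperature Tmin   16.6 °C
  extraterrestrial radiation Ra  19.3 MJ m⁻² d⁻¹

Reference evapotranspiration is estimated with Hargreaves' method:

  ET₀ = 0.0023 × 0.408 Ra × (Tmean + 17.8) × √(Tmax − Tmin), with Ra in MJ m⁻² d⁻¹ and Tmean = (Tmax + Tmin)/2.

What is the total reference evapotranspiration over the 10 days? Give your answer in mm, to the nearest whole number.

33 mm

Tmean = (34.7 + 16.6)/2 = 25.65 °C
0.408 Ra = 0.408 × 19.3 = 7.8744 mm/d equivalent
ET₀ = 0.0023 × 7.8744 × (25.65 + 17.8) × √18.1 = 0.0023 × 7.8744 × 43.45 × 4.2544 = 3.3479 mm/d
Over 10 days: 3.3479 × 10 = 33.479 mm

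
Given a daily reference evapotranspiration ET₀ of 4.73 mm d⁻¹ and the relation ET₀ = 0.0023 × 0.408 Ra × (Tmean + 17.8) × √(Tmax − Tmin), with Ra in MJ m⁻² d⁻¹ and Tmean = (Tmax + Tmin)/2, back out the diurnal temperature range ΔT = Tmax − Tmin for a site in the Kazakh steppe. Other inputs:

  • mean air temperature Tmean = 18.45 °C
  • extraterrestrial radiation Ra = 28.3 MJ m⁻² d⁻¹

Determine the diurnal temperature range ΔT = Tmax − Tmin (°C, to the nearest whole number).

√ΔT = ET₀ / [0.0023 × 0.408 × Ra × (Tmean+17.8)] = 4.73 / (0.0023 × 11.5464 × 36.25) = 4.9134
ΔT = 4.9134² = 24.141 °C

24 °C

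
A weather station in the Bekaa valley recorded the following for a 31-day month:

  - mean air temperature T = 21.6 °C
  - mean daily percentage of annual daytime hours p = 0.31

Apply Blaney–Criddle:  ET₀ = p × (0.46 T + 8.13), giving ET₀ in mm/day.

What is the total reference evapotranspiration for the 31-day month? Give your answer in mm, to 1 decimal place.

173.6 mm

ET₀ = 0.31 × (0.46 × 21.6 + 8.13) = 0.31 × 18.066 = 5.6005 mm/d
Monthly total = 5.6005 × 31 = 173.616 mm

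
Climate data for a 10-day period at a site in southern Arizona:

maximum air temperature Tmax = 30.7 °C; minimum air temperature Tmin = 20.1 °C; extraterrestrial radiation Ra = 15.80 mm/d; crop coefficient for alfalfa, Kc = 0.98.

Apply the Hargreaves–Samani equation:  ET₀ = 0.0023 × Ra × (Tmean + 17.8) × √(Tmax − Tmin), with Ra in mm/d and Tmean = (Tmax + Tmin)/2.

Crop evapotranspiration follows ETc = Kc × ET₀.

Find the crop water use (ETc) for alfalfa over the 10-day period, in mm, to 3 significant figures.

Tmean = (30.7 + 20.1)/2 = 25.40 °C
ET₀ = 0.0023 × 15.80 × (25.40 + 17.8) × √10.6 = 0.0023 × 15.80 × 43.20 × 3.2558 = 5.1112 mm/d
ETc = Kc × ET₀ = 0.98 × 5.1112 = 5.0090 mm/d
Over 10 days: 5.0090 × 10 = 50.090 mm

50.1 mm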